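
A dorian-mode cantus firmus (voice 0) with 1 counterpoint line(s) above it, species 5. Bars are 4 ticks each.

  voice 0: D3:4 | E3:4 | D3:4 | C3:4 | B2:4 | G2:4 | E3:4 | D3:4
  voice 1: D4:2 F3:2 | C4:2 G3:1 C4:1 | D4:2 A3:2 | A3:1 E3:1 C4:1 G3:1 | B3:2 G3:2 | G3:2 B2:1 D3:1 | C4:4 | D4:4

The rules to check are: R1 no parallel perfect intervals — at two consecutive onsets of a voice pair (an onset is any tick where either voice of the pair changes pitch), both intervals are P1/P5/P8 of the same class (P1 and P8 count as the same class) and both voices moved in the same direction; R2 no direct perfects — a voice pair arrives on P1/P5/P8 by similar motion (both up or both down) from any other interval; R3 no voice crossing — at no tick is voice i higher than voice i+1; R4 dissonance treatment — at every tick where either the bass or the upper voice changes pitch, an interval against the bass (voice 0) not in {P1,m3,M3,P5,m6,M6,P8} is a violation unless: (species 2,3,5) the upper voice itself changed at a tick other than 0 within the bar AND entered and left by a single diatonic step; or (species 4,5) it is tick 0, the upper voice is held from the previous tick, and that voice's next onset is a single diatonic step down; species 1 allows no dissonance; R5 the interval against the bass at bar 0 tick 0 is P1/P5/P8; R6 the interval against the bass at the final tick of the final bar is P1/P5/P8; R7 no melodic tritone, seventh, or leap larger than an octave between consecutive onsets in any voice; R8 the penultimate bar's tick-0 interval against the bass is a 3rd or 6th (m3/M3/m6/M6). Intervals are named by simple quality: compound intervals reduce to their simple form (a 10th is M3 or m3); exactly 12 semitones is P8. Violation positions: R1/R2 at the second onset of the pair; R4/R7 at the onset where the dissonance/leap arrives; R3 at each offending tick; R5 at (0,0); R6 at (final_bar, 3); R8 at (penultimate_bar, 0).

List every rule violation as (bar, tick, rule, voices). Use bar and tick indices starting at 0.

(6, 0, R7, (1,))

bar 0: v0=D3 v1=D4 downbeat P8
bar 1: v0=E3 v1=C4 downbeat m6
bar 2: v0=D3 v1=D4 downbeat P8
bar 3: v0=C3 v1=A3 downbeat M6
bar 4: v0=B2 v1=B3 downbeat P8
bar 5: v0=G2 v1=G3 downbeat P8
bar 6: v0=E3 v1=C4 downbeat m6
bar 7: v0=D3 v1=D4 downbeat P8
  -> R7 @ bar 6 tick 0 v(1,): D3->C4 leap 10st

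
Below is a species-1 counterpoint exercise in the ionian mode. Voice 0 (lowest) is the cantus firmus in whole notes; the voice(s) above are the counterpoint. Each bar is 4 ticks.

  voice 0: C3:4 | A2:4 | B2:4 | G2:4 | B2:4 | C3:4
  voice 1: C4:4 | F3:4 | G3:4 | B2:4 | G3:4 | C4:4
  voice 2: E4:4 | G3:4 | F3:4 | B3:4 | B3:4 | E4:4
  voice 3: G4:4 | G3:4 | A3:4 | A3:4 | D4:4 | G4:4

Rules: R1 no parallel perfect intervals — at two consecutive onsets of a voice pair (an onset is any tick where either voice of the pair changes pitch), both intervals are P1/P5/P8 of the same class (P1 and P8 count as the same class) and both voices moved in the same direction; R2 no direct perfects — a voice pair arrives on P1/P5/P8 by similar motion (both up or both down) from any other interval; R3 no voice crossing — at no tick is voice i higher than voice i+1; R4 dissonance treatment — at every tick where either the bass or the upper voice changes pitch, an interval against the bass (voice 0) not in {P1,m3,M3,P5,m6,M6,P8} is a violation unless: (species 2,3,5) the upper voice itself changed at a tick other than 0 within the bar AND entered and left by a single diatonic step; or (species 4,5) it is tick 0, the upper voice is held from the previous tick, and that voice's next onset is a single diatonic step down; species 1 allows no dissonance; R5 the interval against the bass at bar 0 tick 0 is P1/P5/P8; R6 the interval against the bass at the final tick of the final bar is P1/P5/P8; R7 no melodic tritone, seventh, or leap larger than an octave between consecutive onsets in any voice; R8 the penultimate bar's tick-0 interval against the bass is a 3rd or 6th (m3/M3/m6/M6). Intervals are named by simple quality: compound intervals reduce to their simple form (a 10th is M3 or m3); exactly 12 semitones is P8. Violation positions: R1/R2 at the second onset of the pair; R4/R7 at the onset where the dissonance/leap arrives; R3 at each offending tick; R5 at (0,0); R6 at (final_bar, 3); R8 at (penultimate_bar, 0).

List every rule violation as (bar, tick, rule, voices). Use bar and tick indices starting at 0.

(0, 0, R5, (0, 2))
(1, 0, R2, (2, 3))
(1, 0, R4, (0, 2))
(1, 0, R4, (0, 3))
(2, 0, R3, (1, 2))
(2, 0, R4, (0, 2))
(2, 0, R4, (0, 3))
(2, 1, R3, (1, 2))
(2, 2, R3, (1, 2))
(2, 3, R3, (1, 2))
(3, 0, R3, (2, 3))
(3, 0, R4, (0, 3))
(3, 0, R7, (2,))
(3, 1, R3, (2, 3))
(3, 2, R3, (2, 3))
(3, 3, R3, (2, 3))
(4, 0, R2, (1, 3))
(4, 0, R8, (0, 2))
(5, 0, R1, (1, 3))
(5, 0, R2, (0, 1))
(5, 0, R2, (0, 3))
(5, 3, R6, (0, 2))

bar 0: v0=C3 v1=C4 v2=E4 v3=G4 downbeat P5
bar 1: v0=A2 v1=F3 v2=G3 v3=G3 downbeat m7
bar 2: v0=B2 v1=G3 v2=F3 v3=A3 downbeat m7
bar 3: v0=G2 v1=B2 v2=B3 v3=A3 downbeat M2
bar 4: v0=B2 v1=G3 v2=B3 v3=D4 downbeat m3
bar 5: v0=C3 v1=C4 v2=E4 v3=G4 downbeat P5
  -> R5 @ bar 0 tick 0 v(0, 2): opens on M3
  -> R2 @ bar 1 tick 0 v(2, 3): E4/G4 m3 -> G3/G3 P1 similar
  -> R4 @ bar 1 tick 0 v(0, 2): A2/G3 m7 untreated
  -> R4 @ bar 1 tick 0 v(0, 3): A2/G3 m7 untreated
  -> R3 @ bar 2 tick 0 v(1, 2): G3 above F3
  -> R4 @ bar 2 tick 0 v(0, 2): B2/F3 TT untreated
  -> R4 @ bar 2 tick 0 v(0, 3): B2/A3 m7 untreated
  -> R3 @ bar 2 tick 1 v(1, 2): G3 above F3
  -> R3 @ bar 2 tick 2 v(1, 2): G3 above F3
  -> R3 @ bar 2 tick 3 v(1, 2): G3 above F3
  -> R3 @ bar 3 tick 0 v(2, 3): B3 above A3
  -> R4 @ bar 3 tick 0 v(0, 3): G2/A3 M2 untreated
  -> R7 @ bar 3 tick 0 v(2,): F3->B3 leap 6st
  -> R3 @ bar 3 tick 1 v(2, 3): B3 above A3
  -> R3 @ bar 3 tick 2 v(2, 3): B3 above A3
  -> R3 @ bar 3 tick 3 v(2, 3): B3 above A3
  -> R2 @ bar 4 tick 0 v(1, 3): B2/A3 m7 -> G3/D4 P5 similar
  -> R8 @ bar 4 tick 0 v(0, 2): penult P8 not 3rd/6th
  -> R1 @ bar 5 tick 0 v(1, 3): G3/D4 P5 -> C4/G4 P5 similar
  -> R2 @ bar 5 tick 0 v(0, 1): B2/G3 m6 -> C3/C4 P8 similar
  -> R2 @ bar 5 tick 0 v(0, 3): B2/D4 m3 -> C3/G4 P5 similar
  -> R6 @ bar 5 tick 3 v(0, 2): closes on M3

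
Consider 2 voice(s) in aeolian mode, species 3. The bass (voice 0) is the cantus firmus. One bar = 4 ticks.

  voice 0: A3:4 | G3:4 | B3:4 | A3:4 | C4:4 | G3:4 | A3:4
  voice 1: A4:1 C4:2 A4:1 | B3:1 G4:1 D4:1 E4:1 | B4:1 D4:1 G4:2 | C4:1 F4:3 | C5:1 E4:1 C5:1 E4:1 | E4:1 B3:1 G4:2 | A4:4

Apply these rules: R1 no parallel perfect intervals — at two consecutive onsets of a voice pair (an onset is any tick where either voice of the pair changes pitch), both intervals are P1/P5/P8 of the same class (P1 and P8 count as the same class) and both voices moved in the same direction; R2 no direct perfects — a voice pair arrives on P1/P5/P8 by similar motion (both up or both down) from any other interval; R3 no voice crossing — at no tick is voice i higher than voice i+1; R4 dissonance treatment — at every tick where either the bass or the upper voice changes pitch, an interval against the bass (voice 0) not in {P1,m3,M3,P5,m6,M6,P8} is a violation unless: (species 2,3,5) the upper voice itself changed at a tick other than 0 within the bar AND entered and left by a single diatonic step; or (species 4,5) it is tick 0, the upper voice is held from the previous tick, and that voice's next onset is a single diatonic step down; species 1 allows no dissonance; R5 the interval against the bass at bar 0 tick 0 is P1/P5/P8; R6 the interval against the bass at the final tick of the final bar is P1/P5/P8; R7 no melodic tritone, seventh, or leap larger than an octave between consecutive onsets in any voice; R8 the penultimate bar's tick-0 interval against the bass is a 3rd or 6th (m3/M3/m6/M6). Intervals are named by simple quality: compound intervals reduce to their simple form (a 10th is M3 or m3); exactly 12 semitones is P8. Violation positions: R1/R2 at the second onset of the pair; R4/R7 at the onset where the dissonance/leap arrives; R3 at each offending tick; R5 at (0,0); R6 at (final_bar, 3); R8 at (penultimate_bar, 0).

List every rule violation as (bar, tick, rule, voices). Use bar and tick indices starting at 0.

bar 0: v0=A3 v1=A4 downbeat P8
bar 1: v0=G3 v1=B3 downbeat M3
bar 2: v0=B3 v1=B4 downbeat P8
bar 3: v0=A3 v1=C4 downbeat m3
bar 4: v0=C4 v1=C5 downbeat P8
bar 5: v0=G3 v1=E4 downbeat M6
bar 6: v0=A3 v1=A4 downbeat P8
  -> R7 @ bar 1 tick 0 v(1,): A4->B3 leap 10st
  -> R2 @ bar 2 tick 0 v(0, 1): G3/E4 M6 -> B3/B4 P8 similar
  -> R2 @ bar 4 tick 0 v(0, 1): A3/F4 m6 -> C4/C5 P8 similar
  -> R1 @ bar 6 tick 0 v(0, 1): G3/G4 P8 -> A3/A4 P8 similar

(1, 0, R7, (1,))
(2, 0, R2, (0, 1))
(4, 0, R2, (0, 1))
(6, 0, R1, (0, 1))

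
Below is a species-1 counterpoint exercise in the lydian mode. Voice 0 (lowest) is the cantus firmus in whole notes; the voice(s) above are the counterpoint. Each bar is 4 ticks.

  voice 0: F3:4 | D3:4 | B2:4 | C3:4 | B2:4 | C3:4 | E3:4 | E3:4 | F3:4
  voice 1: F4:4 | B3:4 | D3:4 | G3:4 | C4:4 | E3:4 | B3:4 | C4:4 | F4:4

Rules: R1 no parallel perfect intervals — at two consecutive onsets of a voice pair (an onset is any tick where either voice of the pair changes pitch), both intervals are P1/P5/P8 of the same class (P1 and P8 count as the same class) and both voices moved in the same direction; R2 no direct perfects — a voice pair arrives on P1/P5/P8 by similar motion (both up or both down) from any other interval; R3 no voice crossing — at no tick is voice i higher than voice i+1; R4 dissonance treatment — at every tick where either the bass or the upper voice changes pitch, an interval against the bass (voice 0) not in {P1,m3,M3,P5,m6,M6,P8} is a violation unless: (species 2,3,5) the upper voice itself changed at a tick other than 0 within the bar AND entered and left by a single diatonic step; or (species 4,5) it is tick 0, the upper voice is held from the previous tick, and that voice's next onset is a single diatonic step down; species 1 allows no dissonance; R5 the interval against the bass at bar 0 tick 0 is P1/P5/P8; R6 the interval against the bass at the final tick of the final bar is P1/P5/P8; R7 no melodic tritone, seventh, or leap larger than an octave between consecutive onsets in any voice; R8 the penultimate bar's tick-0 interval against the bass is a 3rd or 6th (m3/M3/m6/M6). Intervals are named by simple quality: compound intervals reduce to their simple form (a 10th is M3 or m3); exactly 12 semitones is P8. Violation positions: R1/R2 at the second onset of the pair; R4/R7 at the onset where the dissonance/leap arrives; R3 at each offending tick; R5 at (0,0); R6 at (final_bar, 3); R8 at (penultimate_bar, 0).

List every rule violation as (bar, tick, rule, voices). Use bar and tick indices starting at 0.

bar 0: v0=F3 v1=F4 downbeat P8
bar 1: v0=D3 v1=B3 downbeat M6
bar 2: v0=B2 v1=D3 downbeat m3
bar 3: v0=C3 v1=G3 downbeat P5
bar 4: v0=B2 v1=C4 downbeat m2
bar 5: v0=C3 v1=E3 downbeat M3
bar 6: v0=E3 v1=B3 downbeat P5
bar 7: v0=E3 v1=C4 downbeat m6
bar 8: v0=F3 v1=F4 downbeat P8
  -> R7 @ bar 1 tick 0 v(1,): F4->B3 leap 6st
  -> R2 @ bar 3 tick 0 v(0, 1): B2/D3 m3 -> C3/G3 P5 similar
  -> R4 @ bar 4 tick 0 v(0, 1): B2/C4 m2 untreated
  -> R2 @ bar 6 tick 0 v(0, 1): C3/E3 M3 -> E3/B3 P5 similar
  -> R2 @ bar 8 tick 0 v(0, 1): E3/C4 m6 -> F3/F4 P8 similar

(1, 0, R7, (1,))
(3, 0, R2, (0, 1))
(4, 0, R4, (0, 1))
(6, 0, R2, (0, 1))
(8, 0, R2, (0, 1))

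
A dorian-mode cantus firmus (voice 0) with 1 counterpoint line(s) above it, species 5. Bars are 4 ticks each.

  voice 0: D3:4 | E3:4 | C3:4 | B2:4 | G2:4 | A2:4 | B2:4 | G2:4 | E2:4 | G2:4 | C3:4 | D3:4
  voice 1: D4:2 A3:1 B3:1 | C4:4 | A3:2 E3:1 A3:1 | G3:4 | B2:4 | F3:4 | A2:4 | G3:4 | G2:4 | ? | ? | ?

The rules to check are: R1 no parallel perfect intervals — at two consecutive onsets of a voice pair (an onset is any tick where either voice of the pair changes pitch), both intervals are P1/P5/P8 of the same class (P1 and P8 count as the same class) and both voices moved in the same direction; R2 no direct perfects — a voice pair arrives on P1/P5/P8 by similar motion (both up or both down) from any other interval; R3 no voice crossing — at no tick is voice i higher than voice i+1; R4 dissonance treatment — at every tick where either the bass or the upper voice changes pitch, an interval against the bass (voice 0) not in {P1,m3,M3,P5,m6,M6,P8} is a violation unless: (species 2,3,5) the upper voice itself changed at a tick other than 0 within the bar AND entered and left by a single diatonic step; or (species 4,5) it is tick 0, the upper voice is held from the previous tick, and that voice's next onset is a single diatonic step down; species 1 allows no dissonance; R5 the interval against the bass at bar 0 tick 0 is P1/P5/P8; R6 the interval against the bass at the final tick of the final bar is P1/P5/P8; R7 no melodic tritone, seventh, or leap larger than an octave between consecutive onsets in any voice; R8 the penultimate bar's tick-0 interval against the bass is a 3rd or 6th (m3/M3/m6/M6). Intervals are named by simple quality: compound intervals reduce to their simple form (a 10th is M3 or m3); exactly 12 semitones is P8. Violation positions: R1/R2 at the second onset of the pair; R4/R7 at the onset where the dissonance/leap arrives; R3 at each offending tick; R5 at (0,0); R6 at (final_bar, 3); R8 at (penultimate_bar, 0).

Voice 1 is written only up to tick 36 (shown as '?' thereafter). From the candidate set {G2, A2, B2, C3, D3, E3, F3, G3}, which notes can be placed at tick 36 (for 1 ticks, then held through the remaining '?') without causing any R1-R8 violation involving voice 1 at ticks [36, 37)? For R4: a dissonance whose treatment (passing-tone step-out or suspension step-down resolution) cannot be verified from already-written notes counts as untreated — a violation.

G2: legal
A2: violates R4
B2: legal
C3: violates R4
D3: violates R2
E3: legal
F3: violates R4,R7
G3: violates R2

{B2, E3, G2}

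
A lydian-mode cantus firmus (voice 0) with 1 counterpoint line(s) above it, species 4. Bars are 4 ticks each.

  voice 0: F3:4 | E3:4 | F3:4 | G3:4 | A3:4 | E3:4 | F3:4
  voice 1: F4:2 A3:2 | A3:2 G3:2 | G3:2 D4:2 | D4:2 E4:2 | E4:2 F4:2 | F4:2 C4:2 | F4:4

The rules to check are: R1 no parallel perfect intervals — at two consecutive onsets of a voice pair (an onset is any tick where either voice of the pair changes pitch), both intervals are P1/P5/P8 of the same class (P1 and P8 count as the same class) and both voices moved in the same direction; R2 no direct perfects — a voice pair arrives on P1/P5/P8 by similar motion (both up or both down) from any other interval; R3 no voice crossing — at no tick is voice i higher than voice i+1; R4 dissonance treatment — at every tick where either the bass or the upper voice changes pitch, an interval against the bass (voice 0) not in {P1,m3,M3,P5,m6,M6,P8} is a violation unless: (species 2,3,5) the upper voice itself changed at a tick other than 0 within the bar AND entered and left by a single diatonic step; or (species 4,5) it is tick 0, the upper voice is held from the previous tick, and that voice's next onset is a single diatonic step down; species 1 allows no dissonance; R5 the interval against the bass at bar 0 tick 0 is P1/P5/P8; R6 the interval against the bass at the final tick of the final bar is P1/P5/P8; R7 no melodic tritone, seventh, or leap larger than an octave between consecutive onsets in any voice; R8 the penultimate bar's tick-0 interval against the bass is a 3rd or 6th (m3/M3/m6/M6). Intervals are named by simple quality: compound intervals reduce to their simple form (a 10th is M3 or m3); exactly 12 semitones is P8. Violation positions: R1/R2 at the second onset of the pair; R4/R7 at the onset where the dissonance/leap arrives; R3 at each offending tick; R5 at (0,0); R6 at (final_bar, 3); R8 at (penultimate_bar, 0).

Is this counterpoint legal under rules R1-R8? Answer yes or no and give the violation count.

bar 0: v0=F3 v1=F4 (P8)
bar 1: v0=E3 v1=A3 (P4)
bar 2: v0=F3 v1=G3 (M2)
bar 3: v0=G3 v1=D4 (P5)
bar 4: v0=A3 v1=E4 (P5)
bar 5: v0=E3 v1=F4 (m2)
bar 6: v0=F3 v1=F4 (P8)
  R4 @ bar2.0: F3/G3 M2 untreated
  R4 @ bar5.0: E3/F4 m2 untreated
  R8 @ bar5.0: penult m2 not 3rd/6th
  R2 @ bar6.0: E3/C4 m6 -> F3/F4 P8 similar

No (4 violations)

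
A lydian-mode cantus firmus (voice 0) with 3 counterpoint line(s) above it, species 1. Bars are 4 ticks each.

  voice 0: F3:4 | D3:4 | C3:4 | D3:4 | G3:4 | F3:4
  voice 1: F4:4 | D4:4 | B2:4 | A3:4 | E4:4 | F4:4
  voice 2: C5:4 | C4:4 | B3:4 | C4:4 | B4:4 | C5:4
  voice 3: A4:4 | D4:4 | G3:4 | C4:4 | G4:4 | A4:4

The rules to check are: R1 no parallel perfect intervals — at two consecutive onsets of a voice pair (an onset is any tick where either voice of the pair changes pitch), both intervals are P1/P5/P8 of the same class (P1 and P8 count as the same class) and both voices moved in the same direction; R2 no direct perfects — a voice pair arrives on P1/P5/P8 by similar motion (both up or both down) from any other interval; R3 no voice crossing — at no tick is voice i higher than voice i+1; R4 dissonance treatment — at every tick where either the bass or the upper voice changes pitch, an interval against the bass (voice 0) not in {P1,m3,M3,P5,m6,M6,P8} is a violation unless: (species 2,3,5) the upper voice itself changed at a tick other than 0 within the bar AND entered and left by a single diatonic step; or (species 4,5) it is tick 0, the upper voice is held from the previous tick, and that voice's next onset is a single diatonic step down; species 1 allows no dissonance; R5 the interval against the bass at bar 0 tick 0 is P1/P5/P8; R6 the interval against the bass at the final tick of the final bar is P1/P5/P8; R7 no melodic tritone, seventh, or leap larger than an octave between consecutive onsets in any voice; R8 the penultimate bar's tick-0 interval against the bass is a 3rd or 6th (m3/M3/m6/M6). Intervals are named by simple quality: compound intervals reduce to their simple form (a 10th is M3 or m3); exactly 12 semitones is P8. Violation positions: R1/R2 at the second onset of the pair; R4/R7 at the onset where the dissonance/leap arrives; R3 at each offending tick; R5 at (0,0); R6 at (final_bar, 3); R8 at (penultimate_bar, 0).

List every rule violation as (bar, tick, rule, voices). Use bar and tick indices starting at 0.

(0, 0, R3, (2, 3))
(0, 0, R5, (0, 3))
(0, 1, R3, (2, 3))
(0, 2, R3, (2, 3))
(0, 3, R3, (2, 3))
(1, 0, R1, (0, 1))
(1, 0, R2, (0, 3))
(1, 0, R2, (1, 3))
(1, 0, R3, (1, 2))
(1, 0, R4, (0, 2))
(1, 1, R3, (1, 2))
(1, 2, R3, (1, 2))
(1, 3, R3, (1, 2))
(2, 0, R2, (0, 3))
(2, 0, R2, (1, 2))
(2, 0, R3, (0, 1))
(2, 0, R3, (2, 3))
(2, 0, R4, (0, 1))
(2, 0, R4, (0, 2))
(2, 0, R7, (1,))
(2, 1, R3, (0, 1))
(2, 1, R3, (2, 3))
(2, 2, R3, (0, 1))
(2, 2, R3, (2, 3))
(2, 3, R3, (0, 1))
(2, 3, R3, (2, 3))
(3, 0, R2, (0, 1))
(3, 0, R2, (2, 3))
(3, 0, R4, (0, 2))
(3, 0, R4, (0, 3))
(3, 0, R7, (1,))
(4, 0, R2, (0, 3))
(4, 0, R2, (1, 2))
(4, 0, R3, (2, 3))
(4, 0, R7, (2,))
(4, 0, R8, (0, 3))
(4, 1, R3, (2, 3))
(4, 2, R3, (2, 3))
(4, 3, R3, (2, 3))
(5, 0, R1, (1, 2))
(5, 0, R3, (2, 3))
(5, 1, R3, (2, 3))
(5, 2, R3, (2, 3))
(5, 3, R3, (2, 3))
(5, 3, R6, (0, 3))

bar 0: v0=F3 v1=F4 v2=C5 v3=A4 downbeat M3
bar 1: v0=D3 v1=D4 v2=C4 v3=D4 downbeat P8
bar 2: v0=C3 v1=B2 v2=B3 v3=G3 downbeat P5
bar 3: v0=D3 v1=A3 v2=C4 v3=C4 downbeat m7
bar 4: v0=G3 v1=E4 v2=B4 v3=G4 downbeat P8
bar 5: v0=F3 v1=F4 v2=C5 v3=A4 downbeat M3
  -> R3 @ bar 0 tick 0 v(2, 3): C5 above A4
  -> R5 @ bar 0 tick 0 v(0, 3): opens on M3
  -> R3 @ bar 0 tick 1 v(2, 3): C5 above A4
  -> R3 @ bar 0 tick 2 v(2, 3): C5 above A4
  -> R3 @ bar 0 tick 3 v(2, 3): C5 above A4
  -> R1 @ bar 1 tick 0 v(0, 1): F3/F4 P8 -> D3/D4 P8 similar
  -> R2 @ bar 1 tick 0 v(0, 3): F3/A4 M3 -> D3/D4 P8 similar
  -> R2 @ bar 1 tick 0 v(1, 3): F4/A4 M3 -> D4/D4 P1 similar
  -> R3 @ bar 1 tick 0 v(1, 2): D4 above C4
  -> R4 @ bar 1 tick 0 v(0, 2): D3/C4 m7 untreated
  -> R3 @ bar 1 tick 1 v(1, 2): D4 above C4
  -> R3 @ bar 1 tick 2 v(1, 2): D4 above C4
  -> R3 @ bar 1 tick 3 v(1, 2): D4 above C4
  -> R2 @ bar 2 tick 0 v(0, 3): D3/D4 P8 -> C3/G3 P5 similar
  -> R2 @ bar 2 tick 0 v(1, 2): D4/C4 M2 -> B2/B3 P8 similar
  -> R3 @ bar 2 tick 0 v(0, 1): C3 above B2
  -> R3 @ bar 2 tick 0 v(2, 3): B3 above G3
  -> R4 @ bar 2 tick 0 v(0, 1): C3/B2 m2 untreated
  -> R4 @ bar 2 tick 0 v(0, 2): C3/B3 M7 untreated
  -> R7 @ bar 2 tick 0 v(1,): D4->B2 leap 15st
  -> R3 @ bar 2 tick 1 v(0, 1): C3 above B2
  -> R3 @ bar 2 tick 1 v(2, 3): B3 above G3
  -> R3 @ bar 2 tick 2 v(0, 1): C3 above B2
  -> R3 @ bar 2 tick 2 v(2, 3): B3 above G3
  -> R3 @ bar 2 tick 3 v(0, 1): C3 above B2
  -> R3 @ bar 2 tick 3 v(2, 3): B3 above G3
  -> R2 @ bar 3 tick 0 v(0, 1): C3/B2 m2 -> D3/A3 P5 similar
  -> R2 @ bar 3 tick 0 v(2, 3): B3/G3 M3 -> C4/C4 P1 similar
  -> R4 @ bar 3 tick 0 v(0, 2): D3/C4 m7 untreated
  -> R4 @ bar 3 tick 0 v(0, 3): D3/C4 m7 untreated
  -> R7 @ bar 3 tick 0 v(1,): B2->A3 leap 10st
  -> R2 @ bar 4 tick 0 v(0, 3): D3/C4 m7 -> G3/G4 P8 similar
  -> R2 @ bar 4 tick 0 v(1, 2): A3/C4 m3 -> E4/B4 P5 similar
  -> R3 @ bar 4 tick 0 v(2, 3): B4 above G4
  -> R7 @ bar 4 tick 0 v(2,): C4->B4 leap 11st
  -> R8 @ bar 4 tick 0 v(0, 3): penult P8 not 3rd/6th
  -> R3 @ bar 4 tick 1 v(2, 3): B4 above G4
  -> R3 @ bar 4 tick 2 v(2, 3): B4 above G4
  -> R3 @ bar 4 tick 3 v(2, 3): B4 above G4
  -> R1 @ bar 5 tick 0 v(1, 2): E4/B4 P5 -> F4/C5 P5 similar
  -> R3 @ bar 5 tick 0 v(2, 3): C5 above A4
  -> R3 @ bar 5 tick 1 v(2, 3): C5 above A4
  -> R3 @ bar 5 tick 2 v(2, 3): C5 above A4
  -> R3 @ bar 5 tick 3 v(2, 3): C5 above A4
  -> R6 @ bar 5 tick 3 v(0, 3): closes on M3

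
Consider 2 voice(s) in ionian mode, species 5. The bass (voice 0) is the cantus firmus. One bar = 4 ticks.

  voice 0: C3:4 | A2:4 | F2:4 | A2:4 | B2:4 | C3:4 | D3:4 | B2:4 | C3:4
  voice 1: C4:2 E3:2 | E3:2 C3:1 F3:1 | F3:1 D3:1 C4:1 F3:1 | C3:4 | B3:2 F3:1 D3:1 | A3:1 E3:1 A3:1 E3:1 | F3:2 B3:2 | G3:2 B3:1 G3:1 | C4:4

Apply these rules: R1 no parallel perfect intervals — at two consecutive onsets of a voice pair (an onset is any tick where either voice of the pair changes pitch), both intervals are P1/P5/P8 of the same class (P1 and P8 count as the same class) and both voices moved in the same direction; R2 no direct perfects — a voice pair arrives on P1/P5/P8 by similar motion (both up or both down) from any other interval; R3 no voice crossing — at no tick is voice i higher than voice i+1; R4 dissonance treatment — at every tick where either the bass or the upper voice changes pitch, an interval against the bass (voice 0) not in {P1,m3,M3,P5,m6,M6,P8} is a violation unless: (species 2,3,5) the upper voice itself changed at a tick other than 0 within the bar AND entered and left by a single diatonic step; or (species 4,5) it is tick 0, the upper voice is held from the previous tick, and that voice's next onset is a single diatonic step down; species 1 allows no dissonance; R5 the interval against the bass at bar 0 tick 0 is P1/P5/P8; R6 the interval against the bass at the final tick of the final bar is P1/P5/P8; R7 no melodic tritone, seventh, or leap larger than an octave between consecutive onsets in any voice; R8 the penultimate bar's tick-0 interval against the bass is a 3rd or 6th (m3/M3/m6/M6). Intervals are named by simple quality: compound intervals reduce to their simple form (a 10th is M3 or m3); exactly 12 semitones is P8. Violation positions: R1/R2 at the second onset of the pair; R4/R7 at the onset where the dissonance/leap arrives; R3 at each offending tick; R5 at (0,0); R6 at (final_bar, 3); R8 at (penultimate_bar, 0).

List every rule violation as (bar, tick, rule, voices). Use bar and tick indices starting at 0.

bar 0: v0=C3 v1=C4 downbeat P8
bar 1: v0=A2 v1=E3 downbeat P5
bar 2: v0=F2 v1=F3 downbeat P8
bar 3: v0=A2 v1=C3 downbeat m3
bar 4: v0=B2 v1=B3 downbeat P8
bar 5: v0=C3 v1=A3 downbeat M6
bar 6: v0=D3 v1=F3 downbeat m3
bar 7: v0=B2 v1=G3 downbeat m6
bar 8: v0=C3 v1=C4 downbeat P8
  -> R7 @ bar 2 tick 2 v(1,): D3->C4 leap 10st
  -> R2 @ bar 4 tick 0 v(0, 1): A2/C3 m3 -> B2/B3 P8 similar
  -> R7 @ bar 4 tick 0 v(1,): C3->B3 leap 11st
  -> R4 @ bar 4 tick 2 v(0, 1): B2/F3 TT untreated
  -> R7 @ bar 4 tick 2 v(1,): B3->F3 leap 6st
  -> R7 @ bar 6 tick 2 v(1,): F3->B3 leap 6st
  -> R2 @ bar 8 tick 0 v(0, 1): B2/G3 m6 -> C3/C4 P8 similar

(2, 2, R7, (1,))
(4, 0, R2, (0, 1))
(4, 0, R7, (1,))
(4, 2, R4, (0, 1))
(4, 2, R7, (1,))
(6, 2, R7, (1,))
(8, 0, R2, (0, 1))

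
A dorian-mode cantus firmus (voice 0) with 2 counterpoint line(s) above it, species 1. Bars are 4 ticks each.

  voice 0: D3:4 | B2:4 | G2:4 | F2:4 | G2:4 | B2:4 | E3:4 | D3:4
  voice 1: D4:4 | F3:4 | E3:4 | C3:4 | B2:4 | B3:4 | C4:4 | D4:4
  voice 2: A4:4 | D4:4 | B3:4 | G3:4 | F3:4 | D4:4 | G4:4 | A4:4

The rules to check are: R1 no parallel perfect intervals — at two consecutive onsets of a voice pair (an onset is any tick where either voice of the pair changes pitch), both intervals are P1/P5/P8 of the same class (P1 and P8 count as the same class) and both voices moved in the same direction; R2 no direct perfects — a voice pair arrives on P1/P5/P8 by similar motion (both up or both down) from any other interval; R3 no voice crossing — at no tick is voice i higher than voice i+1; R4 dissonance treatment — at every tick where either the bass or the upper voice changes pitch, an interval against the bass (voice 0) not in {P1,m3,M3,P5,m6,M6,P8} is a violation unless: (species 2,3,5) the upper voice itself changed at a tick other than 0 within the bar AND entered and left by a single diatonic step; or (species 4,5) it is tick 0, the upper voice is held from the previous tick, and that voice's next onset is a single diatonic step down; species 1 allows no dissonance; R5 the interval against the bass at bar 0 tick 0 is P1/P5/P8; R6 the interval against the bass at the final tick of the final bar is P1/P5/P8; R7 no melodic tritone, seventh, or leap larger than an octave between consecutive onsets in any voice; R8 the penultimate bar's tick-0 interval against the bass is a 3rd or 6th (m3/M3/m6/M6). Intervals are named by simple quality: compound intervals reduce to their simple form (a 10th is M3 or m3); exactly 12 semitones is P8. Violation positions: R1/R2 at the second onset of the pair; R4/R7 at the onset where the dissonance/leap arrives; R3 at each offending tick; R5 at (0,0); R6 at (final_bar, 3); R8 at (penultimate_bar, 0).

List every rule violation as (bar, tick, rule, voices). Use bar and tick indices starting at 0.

(1, 0, R4, (0, 1))
(2, 0, R2, (1, 2))
(3, 0, R1, (1, 2))
(3, 0, R2, (0, 1))
(3, 0, R4, (0, 2))
(4, 0, R4, (0, 2))
(5, 0, R2, (0, 1))
(6, 0, R2, (1, 2))
(7, 0, R1, (1, 2))

bar 0: v0=D3 v1=D4 v2=A4 downbeat P5
bar 1: v0=B2 v1=F3 v2=D4 downbeat m3
bar 2: v0=G2 v1=E3 v2=B3 downbeat M3
bar 3: v0=F2 v1=C3 v2=G3 downbeat M2
bar 4: v0=G2 v1=B2 v2=F3 downbeat m7
bar 5: v0=B2 v1=B3 v2=D4 downbeat m3
bar 6: v0=E3 v1=C4 v2=G4 downbeat m3
bar 7: v0=D3 v1=D4 v2=A4 downbeat P5
  -> R4 @ bar 1 tick 0 v(0, 1): B2/F3 TT untreated
  -> R2 @ bar 2 tick 0 v(1, 2): F3/D4 M6 -> E3/B3 P5 similar
  -> R1 @ bar 3 tick 0 v(1, 2): E3/B3 P5 -> C3/G3 P5 similar
  -> R2 @ bar 3 tick 0 v(0, 1): G2/E3 M6 -> F2/C3 P5 similar
  -> R4 @ bar 3 tick 0 v(0, 2): F2/G3 M2 untreated
  -> R4 @ bar 4 tick 0 v(0, 2): G2/F3 m7 untreated
  -> R2 @ bar 5 tick 0 v(0, 1): G2/B2 M3 -> B2/B3 P8 similar
  -> R2 @ bar 6 tick 0 v(1, 2): B3/D4 m3 -> C4/G4 P5 similar
  -> R1 @ bar 7 tick 0 v(1, 2): C4/G4 P5 -> D4/A4 P5 similar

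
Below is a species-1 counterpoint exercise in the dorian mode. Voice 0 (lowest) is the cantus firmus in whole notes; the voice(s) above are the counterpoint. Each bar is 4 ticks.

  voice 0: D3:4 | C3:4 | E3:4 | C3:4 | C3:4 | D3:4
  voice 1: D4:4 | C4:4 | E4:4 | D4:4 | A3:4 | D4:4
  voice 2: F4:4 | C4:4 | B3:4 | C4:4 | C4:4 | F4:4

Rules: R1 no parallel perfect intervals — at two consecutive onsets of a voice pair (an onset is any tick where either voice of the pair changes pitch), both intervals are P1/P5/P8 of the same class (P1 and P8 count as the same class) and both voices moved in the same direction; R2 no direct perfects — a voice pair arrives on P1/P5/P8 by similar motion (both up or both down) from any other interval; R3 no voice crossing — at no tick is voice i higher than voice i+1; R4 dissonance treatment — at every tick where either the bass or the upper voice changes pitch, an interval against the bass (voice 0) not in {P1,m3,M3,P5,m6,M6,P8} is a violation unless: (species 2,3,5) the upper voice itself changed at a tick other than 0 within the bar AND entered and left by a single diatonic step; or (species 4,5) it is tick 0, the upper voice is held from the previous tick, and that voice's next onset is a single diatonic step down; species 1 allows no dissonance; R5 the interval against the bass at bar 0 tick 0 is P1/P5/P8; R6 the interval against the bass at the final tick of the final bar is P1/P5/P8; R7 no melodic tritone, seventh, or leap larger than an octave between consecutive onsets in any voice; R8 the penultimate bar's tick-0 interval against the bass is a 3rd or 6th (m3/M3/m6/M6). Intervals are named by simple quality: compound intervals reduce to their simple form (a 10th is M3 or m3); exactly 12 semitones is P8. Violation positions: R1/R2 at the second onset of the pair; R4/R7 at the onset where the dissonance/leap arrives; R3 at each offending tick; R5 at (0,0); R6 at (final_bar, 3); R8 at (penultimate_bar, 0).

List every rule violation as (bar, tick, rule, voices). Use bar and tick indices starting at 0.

(0, 0, R5, (0, 2))
(1, 0, R1, (0, 1))
(1, 0, R2, (0, 2))
(1, 0, R2, (1, 2))
(2, 0, R1, (0, 1))
(2, 0, R3, (1, 2))
(2, 1, R3, (1, 2))
(2, 2, R3, (1, 2))
(2, 3, R3, (1, 2))
(3, 0, R3, (1, 2))
(3, 0, R4, (0, 1))
(3, 1, R3, (1, 2))
(3, 2, R3, (1, 2))
(3, 3, R3, (1, 2))
(4, 0, R8, (0, 2))
(5, 0, R2, (0, 1))
(5, 3, R6, (0, 2))

bar 0: v0=D3 v1=D4 v2=F4 downbeat m3
bar 1: v0=C3 v1=C4 v2=C4 downbeat P8
bar 2: v0=E3 v1=E4 v2=B3 downbeat P5
bar 3: v0=C3 v1=D4 v2=C4 downbeat P8
bar 4: v0=C3 v1=A3 v2=C4 downbeat P8
bar 5: v0=D3 v1=D4 v2=F4 downbeat m3
  -> R5 @ bar 0 tick 0 v(0, 2): opens on m3
  -> R1 @ bar 1 tick 0 v(0, 1): D3/D4 P8 -> C3/C4 P8 similar
  -> R2 @ bar 1 tick 0 v(0, 2): D3/F4 m3 -> C3/C4 P8 similar
  -> R2 @ bar 1 tick 0 v(1, 2): D4/F4 m3 -> C4/C4 P1 similar
  -> R1 @ bar 2 tick 0 v(0, 1): C3/C4 P8 -> E3/E4 P8 similar
  -> R3 @ bar 2 tick 0 v(1, 2): E4 above B3
  -> R3 @ bar 2 tick 1 v(1, 2): E4 above B3
  -> R3 @ bar 2 tick 2 v(1, 2): E4 above B3
  -> R3 @ bar 2 tick 3 v(1, 2): E4 above B3
  -> R3 @ bar 3 tick 0 v(1, 2): D4 above C4
  -> R4 @ bar 3 tick 0 v(0, 1): C3/D4 M2 untreated
  -> R3 @ bar 3 tick 1 v(1, 2): D4 above C4
  -> R3 @ bar 3 tick 2 v(1, 2): D4 above C4
  -> R3 @ bar 3 tick 3 v(1, 2): D4 above C4
  -> R8 @ bar 4 tick 0 v(0, 2): penult P8 not 3rd/6th
  -> R2 @ bar 5 tick 0 v(0, 1): C3/A3 M6 -> D3/D4 P8 similar
  -> R6 @ bar 5 tick 3 v(0, 2): closes on m3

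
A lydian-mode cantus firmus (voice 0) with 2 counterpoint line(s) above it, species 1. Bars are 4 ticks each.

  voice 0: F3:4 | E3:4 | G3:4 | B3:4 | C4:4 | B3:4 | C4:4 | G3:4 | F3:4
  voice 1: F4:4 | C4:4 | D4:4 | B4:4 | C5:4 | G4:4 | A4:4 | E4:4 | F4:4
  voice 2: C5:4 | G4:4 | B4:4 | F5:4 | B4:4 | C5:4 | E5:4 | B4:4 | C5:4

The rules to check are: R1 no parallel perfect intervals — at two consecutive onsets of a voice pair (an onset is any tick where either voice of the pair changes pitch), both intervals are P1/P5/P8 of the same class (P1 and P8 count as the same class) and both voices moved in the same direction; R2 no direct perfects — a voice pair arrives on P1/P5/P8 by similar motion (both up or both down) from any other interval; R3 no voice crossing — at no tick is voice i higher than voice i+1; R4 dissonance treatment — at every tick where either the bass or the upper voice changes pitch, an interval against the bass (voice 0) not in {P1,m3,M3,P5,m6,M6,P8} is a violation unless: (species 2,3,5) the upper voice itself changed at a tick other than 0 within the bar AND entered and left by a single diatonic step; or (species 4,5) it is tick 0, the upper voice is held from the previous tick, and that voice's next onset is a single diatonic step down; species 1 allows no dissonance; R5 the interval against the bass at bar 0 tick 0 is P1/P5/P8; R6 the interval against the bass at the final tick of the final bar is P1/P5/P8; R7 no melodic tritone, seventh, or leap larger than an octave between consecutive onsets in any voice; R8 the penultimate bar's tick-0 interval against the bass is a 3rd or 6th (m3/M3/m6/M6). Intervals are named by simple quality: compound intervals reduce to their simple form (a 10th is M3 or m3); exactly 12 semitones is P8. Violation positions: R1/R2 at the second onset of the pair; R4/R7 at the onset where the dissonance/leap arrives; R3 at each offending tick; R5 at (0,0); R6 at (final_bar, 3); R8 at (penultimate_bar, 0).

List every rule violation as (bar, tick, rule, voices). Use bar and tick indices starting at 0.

(1, 0, R1, (1, 2))
(2, 0, R2, (0, 1))
(3, 0, R2, (0, 1))
(3, 0, R4, (0, 2))
(3, 0, R7, (2,))
(4, 0, R1, (0, 1))
(4, 0, R3, (1, 2))
(4, 0, R4, (0, 2))
(4, 0, R7, (2,))
(4, 1, R3, (1, 2))
(4, 2, R3, (1, 2))
(4, 3, R3, (1, 2))
(5, 0, R4, (0, 2))
(6, 0, R2, (1, 2))
(7, 0, R1, (1, 2))
(8, 0, R1, (1, 2))

bar 0: v0=F3 v1=F4 v2=C5 downbeat P5
bar 1: v0=E3 v1=C4 v2=G4 downbeat m3
bar 2: v0=G3 v1=D4 v2=B4 downbeat M3
bar 3: v0=B3 v1=B4 v2=F5 downbeat TT
bar 4: v0=C4 v1=C5 v2=B4 downbeat M7
bar 5: v0=B3 v1=G4 v2=C5 downbeat m2
bar 6: v0=C4 v1=A4 v2=E5 downbeat M3
bar 7: v0=G3 v1=E4 v2=B4 downbeat M3
bar 8: v0=F3 v1=F4 v2=C5 downbeat P5
  -> R1 @ bar 1 tick 0 v(1, 2): F4/C5 P5 -> C4/G4 P5 similar
  -> R2 @ bar 2 tick 0 v(0, 1): E3/C4 m6 -> G3/D4 P5 similar
  -> R2 @ bar 3 tick 0 v(0, 1): G3/D4 P5 -> B3/B4 P8 similar
  -> R4 @ bar 3 tick 0 v(0, 2): B3/F5 TT untreated
  -> R7 @ bar 3 tick 0 v(2,): B4->F5 leap 6st
  -> R1 @ bar 4 tick 0 v(0, 1): B3/B4 P8 -> C4/C5 P8 similar
  -> R3 @ bar 4 tick 0 v(1, 2): C5 above B4
  -> R4 @ bar 4 tick 0 v(0, 2): C4/B4 M7 untreated
  -> R7 @ bar 4 tick 0 v(2,): F5->B4 leap 6st
  -> R3 @ bar 4 tick 1 v(1, 2): C5 above B4
  -> R3 @ bar 4 tick 2 v(1, 2): C5 above B4
  -> R3 @ bar 4 tick 3 v(1, 2): C5 above B4
  -> R4 @ bar 5 tick 0 v(0, 2): B3/C5 m2 untreated
  -> R2 @ bar 6 tick 0 v(1, 2): G4/C5 P4 -> A4/E5 P5 similar
  -> R1 @ bar 7 tick 0 v(1, 2): A4/E5 P5 -> E4/B4 P5 similar
  -> R1 @ bar 8 tick 0 v(1, 2): E4/B4 P5 -> F4/C5 P5 similar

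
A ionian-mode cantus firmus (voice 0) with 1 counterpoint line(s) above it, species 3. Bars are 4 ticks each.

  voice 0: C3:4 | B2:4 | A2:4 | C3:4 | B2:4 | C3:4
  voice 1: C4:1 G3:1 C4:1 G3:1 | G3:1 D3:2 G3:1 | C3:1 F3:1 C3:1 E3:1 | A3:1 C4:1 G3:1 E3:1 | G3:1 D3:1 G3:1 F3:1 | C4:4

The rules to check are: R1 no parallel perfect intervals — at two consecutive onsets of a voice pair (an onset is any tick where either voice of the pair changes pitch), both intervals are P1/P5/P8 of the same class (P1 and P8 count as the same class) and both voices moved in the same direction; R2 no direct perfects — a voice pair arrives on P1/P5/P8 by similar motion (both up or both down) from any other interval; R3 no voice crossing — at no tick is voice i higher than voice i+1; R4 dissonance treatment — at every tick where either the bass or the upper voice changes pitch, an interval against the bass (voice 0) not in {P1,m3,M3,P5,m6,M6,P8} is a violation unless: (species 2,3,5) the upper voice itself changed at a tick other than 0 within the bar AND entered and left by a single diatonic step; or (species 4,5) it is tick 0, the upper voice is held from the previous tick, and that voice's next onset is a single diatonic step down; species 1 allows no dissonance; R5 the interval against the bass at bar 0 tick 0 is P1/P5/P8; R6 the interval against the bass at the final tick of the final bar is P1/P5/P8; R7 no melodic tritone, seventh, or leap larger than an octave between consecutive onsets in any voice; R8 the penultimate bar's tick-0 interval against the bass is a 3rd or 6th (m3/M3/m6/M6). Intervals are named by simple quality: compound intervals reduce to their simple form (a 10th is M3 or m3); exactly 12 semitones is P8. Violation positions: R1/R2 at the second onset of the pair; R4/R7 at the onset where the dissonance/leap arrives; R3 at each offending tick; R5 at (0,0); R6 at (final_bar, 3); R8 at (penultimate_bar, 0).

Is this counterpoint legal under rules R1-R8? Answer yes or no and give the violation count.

bar 0: v0=C3 v1=C4 (P8)
bar 1: v0=B2 v1=G3 (m6)
bar 2: v0=A2 v1=C3 (m3)
bar 3: v0=C3 v1=A3 (M6)
bar 4: v0=B2 v1=G3 (m6)
bar 5: v0=C3 v1=C4 (P8)
  R4 @ bar4.3: B2/F3 TT untreated
  R2 @ bar5.0: B2/F3 TT -> C3/C4 P8 similar

No (2 violations)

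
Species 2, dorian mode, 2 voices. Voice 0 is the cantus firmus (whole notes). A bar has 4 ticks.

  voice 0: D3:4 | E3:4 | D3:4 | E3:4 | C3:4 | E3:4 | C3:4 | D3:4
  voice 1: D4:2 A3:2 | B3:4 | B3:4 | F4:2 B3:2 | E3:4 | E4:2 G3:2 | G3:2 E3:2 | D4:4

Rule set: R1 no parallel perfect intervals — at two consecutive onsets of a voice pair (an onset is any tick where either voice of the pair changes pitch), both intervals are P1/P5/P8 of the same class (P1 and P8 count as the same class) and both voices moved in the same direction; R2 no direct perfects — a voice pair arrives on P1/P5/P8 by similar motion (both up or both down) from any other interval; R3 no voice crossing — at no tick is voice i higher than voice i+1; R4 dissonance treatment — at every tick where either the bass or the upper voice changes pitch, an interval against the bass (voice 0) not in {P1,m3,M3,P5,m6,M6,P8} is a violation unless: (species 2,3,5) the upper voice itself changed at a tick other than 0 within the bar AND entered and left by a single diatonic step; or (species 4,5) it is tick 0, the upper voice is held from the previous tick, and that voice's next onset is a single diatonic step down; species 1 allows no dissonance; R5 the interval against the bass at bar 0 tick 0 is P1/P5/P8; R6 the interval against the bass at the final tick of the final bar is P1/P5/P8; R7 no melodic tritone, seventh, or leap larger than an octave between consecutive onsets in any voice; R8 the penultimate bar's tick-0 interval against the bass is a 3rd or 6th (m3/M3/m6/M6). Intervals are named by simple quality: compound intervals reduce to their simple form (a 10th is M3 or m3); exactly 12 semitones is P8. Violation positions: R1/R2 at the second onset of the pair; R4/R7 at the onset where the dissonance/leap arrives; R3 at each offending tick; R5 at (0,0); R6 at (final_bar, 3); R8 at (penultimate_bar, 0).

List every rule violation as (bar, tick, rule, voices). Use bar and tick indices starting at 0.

bar 0: v0=D3 v1=D4 downbeat P8
bar 1: v0=E3 v1=B3 downbeat P5
bar 2: v0=D3 v1=B3 downbeat M6
bar 3: v0=E3 v1=F4 downbeat m2
bar 4: v0=C3 v1=E3 downbeat M3
bar 5: v0=E3 v1=E4 downbeat P8
bar 6: v0=C3 v1=G3 downbeat P5
bar 7: v0=D3 v1=D4 downbeat P8
  -> R1 @ bar 1 tick 0 v(0, 1): D3/A3 P5 -> E3/B3 P5 similar
  -> R4 @ bar 3 tick 0 v(0, 1): E3/F4 m2 untreated
  -> R7 @ bar 3 tick 0 v(1,): B3->F4 leap 6st
  -> R7 @ bar 3 tick 2 v(1,): F4->B3 leap 6st
  -> R2 @ bar 5 tick 0 v(0, 1): C3/E3 M3 -> E3/E4 P8 similar
  -> R8 @ bar 6 tick 0 v(0, 1): penult P5 not 3rd/6th
  -> R2 @ bar 7 tick 0 v(0, 1): C3/E3 M3 -> D3/D4 P8 similar
  -> R7 @ bar 7 tick 0 v(1,): E3->D4 leap 10st

(1, 0, R1, (0, 1))
(3, 0, R4, (0, 1))
(3, 0, R7, (1,))
(3, 2, R7, (1,))
(5, 0, R2, (0, 1))
(6, 0, R8, (0, 1))
(7, 0, R2, (0, 1))
(7, 0, R7, (1,))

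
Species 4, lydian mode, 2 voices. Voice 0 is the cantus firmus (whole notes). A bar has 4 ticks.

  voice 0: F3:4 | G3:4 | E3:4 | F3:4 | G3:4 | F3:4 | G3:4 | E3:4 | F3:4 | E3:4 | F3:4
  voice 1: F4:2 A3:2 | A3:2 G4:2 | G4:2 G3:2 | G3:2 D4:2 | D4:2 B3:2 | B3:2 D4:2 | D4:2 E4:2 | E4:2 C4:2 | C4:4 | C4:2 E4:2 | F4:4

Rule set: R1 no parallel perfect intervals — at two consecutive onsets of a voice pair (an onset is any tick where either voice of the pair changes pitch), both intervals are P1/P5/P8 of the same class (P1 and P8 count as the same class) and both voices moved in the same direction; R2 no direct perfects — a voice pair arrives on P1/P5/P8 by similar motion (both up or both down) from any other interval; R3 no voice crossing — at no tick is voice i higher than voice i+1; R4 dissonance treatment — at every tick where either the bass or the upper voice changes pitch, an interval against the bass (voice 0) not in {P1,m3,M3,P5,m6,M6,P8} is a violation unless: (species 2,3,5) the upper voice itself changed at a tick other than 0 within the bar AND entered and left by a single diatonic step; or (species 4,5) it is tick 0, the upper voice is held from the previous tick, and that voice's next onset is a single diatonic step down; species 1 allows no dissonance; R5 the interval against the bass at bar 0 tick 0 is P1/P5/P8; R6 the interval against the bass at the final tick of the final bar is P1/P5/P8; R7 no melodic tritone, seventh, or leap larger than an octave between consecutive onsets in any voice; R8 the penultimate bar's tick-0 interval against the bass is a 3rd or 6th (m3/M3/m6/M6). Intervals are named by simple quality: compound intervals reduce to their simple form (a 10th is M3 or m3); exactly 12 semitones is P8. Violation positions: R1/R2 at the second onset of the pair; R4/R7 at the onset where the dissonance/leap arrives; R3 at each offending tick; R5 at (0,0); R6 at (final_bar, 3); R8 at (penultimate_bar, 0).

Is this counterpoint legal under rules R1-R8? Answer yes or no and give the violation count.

bar 0: v0=F3 v1=F4 (P8)
bar 1: v0=G3 v1=A3 (M2)
bar 2: v0=E3 v1=G4 (m3)
bar 3: v0=F3 v1=G3 (M2)
bar 4: v0=G3 v1=D4 (P5)
bar 5: v0=F3 v1=B3 (TT)
bar 6: v0=G3 v1=D4 (P5)
bar 7: v0=E3 v1=E4 (P8)
bar 8: v0=F3 v1=C4 (P5)
bar 9: v0=E3 v1=C4 (m6)
bar 10: v0=F3 v1=F4 (P8)
  R4 @ bar1.0: G3/A3 M2 untreated
  R7 @ bar1.2: A3->G4 leap 10st
  R4 @ bar3.0: F3/G3 M2 untreated
  R4 @ bar5.0: F3/B3 TT untreated
  R1 @ bar10.0: E3/E4 P8 -> F3/F4 P8 similar

No (5 violations)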